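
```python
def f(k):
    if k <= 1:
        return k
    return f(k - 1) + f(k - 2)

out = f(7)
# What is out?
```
Call trace (a repeated sub-call is expanded the first time; later identical calls just restate its return value):
f(k=7)
  f(k=6)
    f(k=5)
      f(k=4)
        f(k=3)
          f(k=2)
            f(k=1)
            -> return 1
            f(k=0)
            -> return 0
          -> return 1
          f(k=1)
          -> return 1
        -> return 2
        f(k=2) -> return 1  (same call as traced above)
      -> return 3
      f(k=3) -> return 2  (same call as traced above)
    -> return 5
    f(k=4) -> return 3  (same call as traced above)
  -> return 8
  f(k=5) -> return 5  (same call as traced above)
-> return 13

Final answer: 13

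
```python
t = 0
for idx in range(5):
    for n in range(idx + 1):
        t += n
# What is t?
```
Trace:
  t=0
  t=0, idx=0, n=0
  t=0, idx=1, n=0
  t=1, idx=1, n=1
  t=1, idx=2, n=0
  t=2, idx=2, n=1
  t=4, idx=2, n=2
  t=4, idx=3, n=0
  t=5, idx=3, n=1
  t=7, idx=3, n=2
  t=10, idx=3, n=3
  t=10, idx=4, n=0
  t=11, idx=4, n=1
  t=13, idx=4, n=2
  t=16, idx=4, n=3
  t=20, idx=4, n=4

Final answer: 20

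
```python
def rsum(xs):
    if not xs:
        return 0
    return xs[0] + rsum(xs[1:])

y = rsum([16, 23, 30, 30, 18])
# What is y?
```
Call trace:
rsum(xs=[16, 23, 30, 30, 18])
  rsum(xs=[23, 30, 30, 18])
    rsum(xs=[30, 30, 18])
      rsum(xs=[30, 18])
        rsum(xs=[18])
          rsum(xs=[])
          -> return 0
        -> return 18
      -> return 48
    -> return 78
  -> return 101
-> return 117

Final answer: 117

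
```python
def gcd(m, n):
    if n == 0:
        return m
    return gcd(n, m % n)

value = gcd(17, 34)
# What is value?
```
Call trace:
gcd(m=17, n=34)
  gcd(m=34, n=17)
    gcd(m=17, n=0)
    -> return 17
  -> return 17
-> return 17

Final answer: 17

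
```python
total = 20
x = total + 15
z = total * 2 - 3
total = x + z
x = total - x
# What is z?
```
Trace:
  total=20
  total=20, x=35
  total=20, x=35, z=37
  total=72, x=35, z=37
  total=72, x=37, z=37

Final answer: 37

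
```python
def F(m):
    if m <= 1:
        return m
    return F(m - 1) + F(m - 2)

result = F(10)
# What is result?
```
Call trace (a repeated sub-call is expanded the first time; later identical calls just restate its return value):
F(m=10)
  F(m=9)
    F(m=8)
      F(m=7)
        F(m=6)
          F(m=5)
            F(m=4)
              F(m=3)
                F(m=2)
                  F(m=1)
                  -> return 1
                  F(m=0)
                  -> return 0
                -> return 1
                F(m=1)
                -> return 1
              -> return 2
              F(m=2) -> return 1  (same call as traced above)
            -> return 3
            F(m=3) -> return 2  (same call as traced above)
          -> return 5
          F(m=4) -> return 3  (same call as traced above)
        -> return 8
        F(m=5) -> return 5  (same call as traced above)
      -> return 13
      F(m=6) -> return 8  (same call as traced above)
    -> return 21
    F(m=7) -> return 13  (same call as traced above)
  -> return 34
  F(m=8) -> return 21  (same call as traced above)
-> return 55

Final answer: 55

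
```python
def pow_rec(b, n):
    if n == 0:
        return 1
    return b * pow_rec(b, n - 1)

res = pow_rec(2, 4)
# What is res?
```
Call trace:
pow_rec(b=2, n=4)
  pow_rec(b=2, n=3)
    pow_rec(b=2, n=2)
      pow_rec(b=2, n=1)
        pow_rec(b=2, n=0)
        -> return 1
      -> return 2
    -> return 4
  -> return 8
-> return 16

Final answer: 16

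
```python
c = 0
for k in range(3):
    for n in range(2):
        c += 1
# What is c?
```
Trace:
  c=0
  c=1, k=0, n=0
  c=2, k=0, n=1
  c=3, k=1, n=0
  c=4, k=1, n=1
  c=5, k=2, n=0
  c=6, k=2, n=1

Final answer: 6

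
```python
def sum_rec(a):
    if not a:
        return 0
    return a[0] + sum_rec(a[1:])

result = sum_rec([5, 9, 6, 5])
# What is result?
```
Call trace:
sum_rec(a=[5, 9, 6, 5])
  sum_rec(a=[9, 6, 5])
    sum_rec(a=[6, 5])
      sum_rec(a=[5])
        sum_rec(a=[])
        -> return 0
      -> return 5
    -> return 11
  -> return 20
-> return 25

Final answer: 25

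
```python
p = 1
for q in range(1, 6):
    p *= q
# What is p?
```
Trace:
  p=1
  p=1, q=1
  p=2, q=2
  p=6, q=3
  p=24, q=4
  p=120, q=5

Final answer: 120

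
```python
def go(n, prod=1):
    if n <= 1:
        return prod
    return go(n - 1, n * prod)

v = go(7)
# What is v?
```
Call trace:
go(n=7, prod=1)
  go(n=6, prod=7)
    go(n=5, prod=42)
      go(n=4, prod=210)
        go(n=3, prod=840)
          go(n=2, prod=2520)
            go(n=1, prod=5040)
            -> return 5040
          -> return 5040
        -> return 5040
      -> return 5040
    -> return 5040
  -> return 5040
-> return 5040

Final answer: 5040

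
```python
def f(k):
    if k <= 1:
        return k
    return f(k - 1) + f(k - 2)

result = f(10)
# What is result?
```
Call trace (a repeated sub-call is expanded the first time; later identical calls just restate its return value):
f(k=10)
  f(k=9)
    f(k=8)
      f(k=7)
        f(k=6)
          f(k=5)
            f(k=4)
              f(k=3)
                f(k=2)
                  f(k=1)
                  -> return 1
                  f(k=0)
                  -> return 0
                -> return 1
                f(k=1)
                -> return 1
              -> return 2
              f(k=2) -> return 1  (same call as traced above)
            -> return 3
            f(k=3) -> return 2  (same call as traced above)
          -> return 5
          f(k=4) -> return 3  (same call as traced above)
        -> return 8
        f(k=5) -> return 5  (same call as traced above)
      -> return 13
      f(k=6) -> return 8  (same call as traced above)
    -> return 21
    f(k=7) -> return 13  (same call as traced above)
  -> return 34
  f(k=8) -> return 21  (same call as traced above)
-> return 55

Final answer: 55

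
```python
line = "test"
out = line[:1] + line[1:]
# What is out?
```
Trace:
  line='test'
  line='test', out='test'

Final answer: 'test'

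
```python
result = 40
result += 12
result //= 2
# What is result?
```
Trace:
  result=40
  result=52
  result=26

Final answer: 26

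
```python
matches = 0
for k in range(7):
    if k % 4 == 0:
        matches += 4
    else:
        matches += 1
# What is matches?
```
Trace:
  matches=0
  matches=4, k=0
  matches=5, k=1
  matches=6, k=2
  matches=7, k=3
  matches=11, k=4
  matches=12, k=5
  matches=13, k=6

Final answer: 13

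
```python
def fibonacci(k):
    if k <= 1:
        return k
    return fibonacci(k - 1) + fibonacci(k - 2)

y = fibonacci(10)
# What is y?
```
Call trace (a repeated sub-call is expanded the first time; later identical calls just restate its return value):
fibonacci(k=10)
  fibonacci(k=9)
    fibonacci(k=8)
      fibonacci(k=7)
        fibonacci(k=6)
          fibonacci(k=5)
            fibonacci(k=4)
              fibonacci(k=3)
                fibonacci(k=2)
                  fibonacci(k=1)
                  -> return 1
                  fibonacci(k=0)
                  -> return 0
                -> return 1
                fibonacci(k=1)
                -> return 1
              -> return 2
              fibonacci(k=2) -> return 1  (same call as traced above)
            -> return 3
            fibonacci(k=3) -> return 2  (same call as traced above)
          -> return 5
          fibonacci(k=4) -> return 3  (same call as traced above)
        -> return 8
        fibonacci(k=5) -> return 5  (same call as traced above)
      -> return 13
      fibonacci(k=6) -> return 8  (same call as traced above)
    -> return 21
    fibonacci(k=7) -> return 13  (same call as traced above)
  -> return 34
  fibonacci(k=8) -> return 21  (same call as traced above)
-> return 55

Final answer: 55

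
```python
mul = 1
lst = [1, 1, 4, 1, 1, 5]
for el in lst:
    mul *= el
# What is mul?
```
Trace:
  mul=1
  mul=1, el=1
  mul=1, el=1
  mul=4, el=4
  mul=4, el=1
  mul=4, el=1
  mul=20, el=5

Final answer: 20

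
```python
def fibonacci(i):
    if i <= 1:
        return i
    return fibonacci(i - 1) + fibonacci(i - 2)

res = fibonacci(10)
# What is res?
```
Call trace (a repeated sub-call is expanded the first time; later identical calls just restate its return value):
fibonacci(i=10)
  fibonacci(i=9)
    fibonacci(i=8)
      fibonacci(i=7)
        fibonacci(i=6)
          fibonacci(i=5)
            fibonacci(i=4)
              fibonacci(i=3)
                fibonacci(i=2)
                  fibonacci(i=1)
                  -> return 1
                  fibonacci(i=0)
                  -> return 0
                -> return 1
                fibonacci(i=1)
                -> return 1
              -> return 2
              fibonacci(i=2) -> return 1  (same call as traced above)
            -> return 3
            fibonacci(i=3) -> return 2  (same call as traced above)
          -> return 5
          fibonacci(i=4) -> return 3  (same call as traced above)
        -> return 8
        fibonacci(i=5) -> return 5  (same call as traced above)
      -> return 13
      fibonacci(i=6) -> return 8  (same call as traced above)
    -> return 21
    fibonacci(i=7) -> return 13  (same call as traced above)
  -> return 34
  fibonacci(i=8) -> return 21  (same call as traced above)
-> return 55

Final answer: 55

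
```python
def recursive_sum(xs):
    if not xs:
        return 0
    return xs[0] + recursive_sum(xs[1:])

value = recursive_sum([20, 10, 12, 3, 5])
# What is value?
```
Call trace:
recursive_sum(xs=[20, 10, 12, 3, 5])
  recursive_sum(xs=[10, 12, 3, 5])
    recursive_sum(xs=[12, 3, 5])
      recursive_sum(xs=[3, 5])
        recursive_sum(xs=[5])
          recursive_sum(xs=[])
          -> return 0
        -> return 5
      -> return 8
    -> return 20
  -> return 30
-> return 50

Final answer: 50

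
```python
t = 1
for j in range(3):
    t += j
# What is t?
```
Trace:
  t=1
  t=1, j=0
  t=2, j=1
  t=4, j=2

Final answer: 4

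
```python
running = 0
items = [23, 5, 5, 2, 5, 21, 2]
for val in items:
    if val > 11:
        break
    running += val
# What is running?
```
Trace:
  running=0
  running=0, val=23

Final answer: 0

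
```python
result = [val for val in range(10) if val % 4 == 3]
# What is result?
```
Trace:
  val=0
  val=1
  val=2
  val=3
  val=4
  val=5
  val=6
  val=7
  val=8
  val=9
  result=[3, 7]

Final answer: [3, 7]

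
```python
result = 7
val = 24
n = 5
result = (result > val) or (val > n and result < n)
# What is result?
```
Trace:
  result=7
  result=7, val=24
  result=7, val=24, n=5
  result=False, val=24, n=5

Final answer: False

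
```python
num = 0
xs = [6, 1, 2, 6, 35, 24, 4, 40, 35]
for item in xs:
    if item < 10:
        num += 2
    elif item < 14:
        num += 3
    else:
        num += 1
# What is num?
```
Trace:
  num=0
  num=2, item=6
  num=4, item=1
  num=6, item=2
  num=8, item=6
  num=9, item=35
  num=10, item=24
  num=12, item=4
  num=13, item=40
  num=14, item=35

Final answer: 14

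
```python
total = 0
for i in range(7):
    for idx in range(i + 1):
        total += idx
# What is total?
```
Trace:
  total=0
  total=0, i=0, idx=0
  total=0, i=1, idx=0
  total=1, i=1, idx=1
  total=1, i=2, idx=0
  total=2, i=2, idx=1
  total=4, i=2, idx=2
  total=4, i=3, idx=0
  total=5, i=3, idx=1
  total=7, i=3, idx=2
  total=10, i=3, idx=3
  total=10, i=4, idx=0
  total=11, i=4, idx=1
  total=13, i=4, idx=2
  total=16, i=4, idx=3
  total=20, i=4, idx=4
  total=20, i=5, idx=0
  total=21, i=5, idx=1
  total=23, i=5, idx=2
  total=26, i=5, idx=3
  total=30, i=5, idx=4
  total=35, i=5, idx=5
  total=35, i=6, idx=0
  total=36, i=6, idx=1
  total=38, i=6, idx=2
  total=41, i=6, idx=3
  total=45, i=6, idx=4
  total=50, i=6, idx=5
  total=56, i=6, idx=6

Final answer: 56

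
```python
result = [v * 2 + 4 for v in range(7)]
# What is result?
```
Trace:
  v=0
  v=1
  v=2
  v=3
  v=4
  v=5
  v=6
  result=[4, 6, 8, 10, 12, 14, 16]

Final answer: [4, 6, 8, 10, 12, 14, 16]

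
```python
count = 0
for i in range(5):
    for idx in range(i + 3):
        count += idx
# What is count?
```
Trace:
  count=0
  count=0, i=0, idx=0
  count=1, i=0, idx=1
  count=3, i=0, idx=2
  count=3, i=1, idx=0
  count=4, i=1, idx=1
  count=6, i=1, idx=2
  count=9, i=1, idx=3
  count=9, i=2, idx=0
  count=10, i=2, idx=1
  count=12, i=2, idx=2
  count=15, i=2, idx=3
  count=19, i=2, idx=4
  count=19, i=3, idx=0
  count=20, i=3, idx=1
  count=22, i=3, idx=2
  count=25, i=3, idx=3
  count=29, i=3, idx=4
  count=34, i=3, idx=5
  count=34, i=4, idx=0
  count=35, i=4, idx=1
  count=37, i=4, idx=2
  count=40, i=4, idx=3
  count=44, i=4, idx=4
  count=49, i=4, idx=5
  count=55, i=4, idx=6

Final answer: 55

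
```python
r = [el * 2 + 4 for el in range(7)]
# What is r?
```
Trace:
  el=0
  el=1
  el=2
  el=3
  el=4
  el=5
  el=6
  r=[4, 6, 8, 10, 12, 14, 16]

Final answer: [4, 6, 8, 10, 12, 14, 16]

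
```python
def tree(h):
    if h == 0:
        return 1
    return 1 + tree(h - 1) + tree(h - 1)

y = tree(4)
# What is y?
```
Call trace (a repeated sub-call is expanded the first time; later identical calls just restate its return value):
tree(h=4)
  tree(h=3)
    tree(h=2)
      tree(h=1)
        tree(h=0)
        -> return 1
        tree(h=0)
        -> return 1
      -> return 3
      tree(h=1) -> return 3  (same call as traced above)
    -> return 7
    tree(h=2) -> return 7  (same call as traced above)
  -> return 15
  tree(h=3) -> return 15  (same call as traced above)
-> return 31

Final answer: 31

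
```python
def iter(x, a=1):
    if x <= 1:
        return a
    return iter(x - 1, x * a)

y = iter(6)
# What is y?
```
Call trace:
iter(x=6, a=1)
  iter(x=5, a=6)
    iter(x=4, a=30)
      iter(x=3, a=120)
        iter(x=2, a=360)
          iter(x=1, a=720)
          -> return 720
        -> return 720
      -> return 720
    -> return 720
  -> return 720
-> return 720

Final answer: 720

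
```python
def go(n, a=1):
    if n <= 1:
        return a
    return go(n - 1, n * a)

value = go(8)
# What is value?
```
Call trace:
go(n=8, a=1)
  go(n=7, a=8)
    go(n=6, a=56)
      go(n=5, a=336)
        go(n=4, a=1680)
          go(n=3, a=6720)
            go(n=2, a=20160)
              go(n=1, a=40320)
              -> return 40320
            -> return 40320
          -> return 40320
        -> return 40320
      -> return 40320
    -> return 40320
  -> return 40320
-> return 40320

Final answer: 40320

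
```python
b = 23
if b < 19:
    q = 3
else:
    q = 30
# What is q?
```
Trace:
  b=23
  b=23, q=30

Final answer: 30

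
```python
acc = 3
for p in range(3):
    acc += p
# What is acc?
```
Trace:
  acc=3
  acc=3, p=0
  acc=4, p=1
  acc=6, p=2

Final answer: 6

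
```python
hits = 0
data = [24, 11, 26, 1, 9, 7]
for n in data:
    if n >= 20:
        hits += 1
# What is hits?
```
Trace:
  hits=0
  hits=1, n=24
  hits=1, n=11
  hits=2, n=26
  hits=2, n=1
  hits=2, n=9
  hits=2, n=7

Final answer: 2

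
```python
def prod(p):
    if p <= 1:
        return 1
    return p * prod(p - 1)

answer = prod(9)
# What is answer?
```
Call trace:
prod(p=9)
  prod(p=8)
    prod(p=7)
      prod(p=6)
        prod(p=5)
          prod(p=4)
            prod(p=3)
              prod(p=2)
                prod(p=1)
                -> return 1
              -> return 2
            -> return 6
          -> return 24
        -> return 120
      -> return 720
    -> return 5040
  -> return 40320
-> return 362880

Final answer: 362880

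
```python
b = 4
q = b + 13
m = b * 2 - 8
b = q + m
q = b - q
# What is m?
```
Trace:
  b=4
  b=4, q=17
  b=4, q=17, m=0
  b=17, q=17, m=0
  b=17, q=0, m=0

Final answer: 0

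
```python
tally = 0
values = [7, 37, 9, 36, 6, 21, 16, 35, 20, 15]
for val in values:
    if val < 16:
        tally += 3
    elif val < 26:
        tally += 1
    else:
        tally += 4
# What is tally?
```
Trace:
  tally=0
  tally=3, val=7
  tally=7, val=37
  tally=10, val=9
  tally=14, val=36
  tally=17, val=6
  tally=18, val=21
  tally=19, val=16
  tally=23, val=35
  tally=24, val=20
  tally=27, val=15

Final answer: 27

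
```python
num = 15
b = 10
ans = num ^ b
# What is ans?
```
Trace:
  num=15
  num=15, b=10
  num=15, b=10, ans=5

Final answer: 5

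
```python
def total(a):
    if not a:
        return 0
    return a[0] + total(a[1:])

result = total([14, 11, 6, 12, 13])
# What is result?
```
Call trace:
total(a=[14, 11, 6, 12, 13])
  total(a=[11, 6, 12, 13])
    total(a=[6, 12, 13])
      total(a=[12, 13])
        total(a=[13])
          total(a=[])
          -> return 0
        -> return 13
      -> return 25
    -> return 31
  -> return 42
-> return 56

Final answer: 56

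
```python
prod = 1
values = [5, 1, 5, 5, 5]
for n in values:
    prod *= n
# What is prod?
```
Trace:
  prod=1
  prod=5, n=5
  prod=5, n=1
  prod=25, n=5
  prod=125, n=5
  prod=625, n=5

Final answer: 625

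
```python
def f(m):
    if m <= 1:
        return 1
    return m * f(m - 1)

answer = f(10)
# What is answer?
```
Call trace:
f(m=10)
  f(m=9)
    f(m=8)
      f(m=7)
        f(m=6)
          f(m=5)
            f(m=4)
              f(m=3)
                f(m=2)
                  f(m=1)
                  -> return 1
                -> return 2
              -> return 6
            -> return 24
          -> return 120
        -> return 720
      -> return 5040
    -> return 40320
  -> return 362880
-> return 3628800

Final answer: 3628800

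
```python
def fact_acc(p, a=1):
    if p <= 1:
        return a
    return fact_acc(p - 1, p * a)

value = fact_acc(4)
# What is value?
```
Call trace:
fact_acc(p=4, a=1)
  fact_acc(p=3, a=4)
    fact_acc(p=2, a=12)
      fact_acc(p=1, a=24)
      -> return 24
    -> return 24
  -> return 24
-> return 24

Final answer: 24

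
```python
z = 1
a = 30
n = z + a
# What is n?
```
Trace:
  z=1
  z=1, a=30
  z=1, a=30, n=31

Final answer: 31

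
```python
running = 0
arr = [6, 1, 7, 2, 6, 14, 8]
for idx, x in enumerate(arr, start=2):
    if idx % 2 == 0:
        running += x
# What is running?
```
Trace:
  running=0
  running=6, idx=2, x=6
  running=6, idx=3, x=1
  running=13, idx=4, x=7
  running=13, idx=5, x=2
  running=19, idx=6, x=6
  running=19, idx=7, x=14
  running=27, idx=8, x=8

Final answer: 27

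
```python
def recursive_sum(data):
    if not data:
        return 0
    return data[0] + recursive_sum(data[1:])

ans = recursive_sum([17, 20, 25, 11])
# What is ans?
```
Call trace:
recursive_sum(data=[17, 20, 25, 11])
  recursive_sum(data=[20, 25, 11])
    recursive_sum(data=[25, 11])
      recursive_sum(data=[11])
        recursive_sum(data=[])
        -> return 0
      -> return 11
    -> return 36
  -> return 56
-> return 73

Final answer: 73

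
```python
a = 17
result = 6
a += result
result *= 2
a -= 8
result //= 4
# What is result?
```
Trace:
  a=17
  a=17, result=6
  a=23, result=6
  a=23, result=12
  a=15, result=12
  a=15, result=3

Final answer: 3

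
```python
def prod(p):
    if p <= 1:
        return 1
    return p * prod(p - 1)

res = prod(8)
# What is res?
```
Call trace:
prod(p=8)
  prod(p=7)
    prod(p=6)
      prod(p=5)
        prod(p=4)
          prod(p=3)
            prod(p=2)
              prod(p=1)
              -> return 1
            -> return 2
          -> return 6
        -> return 24
      -> return 120
    -> return 720
  -> return 5040
-> return 40320

Final answer: 40320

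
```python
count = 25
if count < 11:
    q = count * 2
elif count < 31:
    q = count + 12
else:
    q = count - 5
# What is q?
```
Trace:
  count=25
  count=25, q=37

Final answer: 37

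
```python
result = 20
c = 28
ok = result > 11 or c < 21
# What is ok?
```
Trace:
  result=20
  result=20, c=28
  result=20, c=28, ok=True

Final answer: True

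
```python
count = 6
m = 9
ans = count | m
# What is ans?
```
Trace:
  count=6
  count=6, m=9
  count=6, m=9, ans=15

Final answer: 15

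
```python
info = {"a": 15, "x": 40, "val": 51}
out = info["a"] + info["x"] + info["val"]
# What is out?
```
Trace:
  info={'a': 15, 'x': 40, 'val': 51}
  info={'a': 15, 'x': 40, 'val': 51}, out=106

Final answer: 106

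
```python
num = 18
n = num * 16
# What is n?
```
Trace:
  num=18
  num=18, n=288

Final answer: 288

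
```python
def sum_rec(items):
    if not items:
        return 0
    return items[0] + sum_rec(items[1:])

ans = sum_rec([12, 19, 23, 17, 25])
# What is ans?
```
Call trace:
sum_rec(items=[12, 19, 23, 17, 25])
  sum_rec(items=[19, 23, 17, 25])
    sum_rec(items=[23, 17, 25])
      sum_rec(items=[17, 25])
        sum_rec(items=[25])
          sum_rec(items=[])
          -> return 0
        -> return 25
      -> return 42
    -> return 65
  -> return 84
-> return 96

Final answer: 96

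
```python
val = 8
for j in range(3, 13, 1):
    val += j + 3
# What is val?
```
Trace:
  val=8
  val=14, j=3
  val=21, j=4
  val=29, j=5
  val=38, j=6
  val=48, j=7
  val=59, j=8
  val=71, j=9
  val=84, j=10
  val=98, j=11
  val=113, j=12

Final answer: 113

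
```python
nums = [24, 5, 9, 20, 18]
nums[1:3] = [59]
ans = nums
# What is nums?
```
Trace:
  nums=[24, 5, 9, 20, 18]
  nums=[24, 59, 20, 18]
  nums=[24, 59, 20, 18], ans=[24, 59, 20, 18]

Final answer: [24, 59, 20, 18]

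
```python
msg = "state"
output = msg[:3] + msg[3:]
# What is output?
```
Trace:
  msg='state'
  msg='state', output='state'

Final answer: 'state'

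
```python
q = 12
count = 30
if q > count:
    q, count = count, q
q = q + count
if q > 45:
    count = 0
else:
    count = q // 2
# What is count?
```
Trace:
  q=12
  q=12, count=30
  q=12, count=30
  q=42, count=30
  q=42, count=21

Final answer: 21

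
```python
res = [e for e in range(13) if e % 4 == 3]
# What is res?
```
Trace:
  e=0
  e=1
  e=2
  e=3
  e=4
  e=5
  e=6
  e=7
  e=8
  e=9
  e=10
  e=11
  e=12
  res=[3, 7, 11]

Final answer: [3, 7, 11]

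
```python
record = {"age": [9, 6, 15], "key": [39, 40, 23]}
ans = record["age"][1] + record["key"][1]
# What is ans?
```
Trace:
  record={'age': [9, 6, 15], 'key': [39, 40, 23]}
  record={'age': [9, 6, 15], 'key': [39, 40, 23]}, ans=46

Final answer: 46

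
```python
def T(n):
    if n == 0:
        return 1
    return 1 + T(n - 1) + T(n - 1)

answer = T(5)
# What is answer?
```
Call trace (a repeated sub-call is expanded the first time; later identical calls just restate its return value):
T(n=5)
  T(n=4)
    T(n=3)
      T(n=2)
        T(n=1)
          T(n=0)
          -> return 1
          T(n=0)
          -> return 1
        -> return 3
        T(n=1) -> return 3  (same call as traced above)
      -> return 7
      T(n=2) -> return 7  (same call as traced above)
    -> return 15
    T(n=3) -> return 15  (same call as traced above)
  -> return 31
  T(n=4) -> return 31  (same call as traced above)
-> return 63

Final answer: 63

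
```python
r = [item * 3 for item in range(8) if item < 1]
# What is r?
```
Trace:
  item=0
  item=1
  item=2
  item=3
  item=4
  item=5
  item=6
  item=7
  r=[0]

Final answer: [0]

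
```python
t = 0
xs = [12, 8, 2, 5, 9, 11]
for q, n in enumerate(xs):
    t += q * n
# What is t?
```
Trace:
  t=0
  t=0, q=0, n=12
  t=8, q=1, n=8
  t=12, q=2, n=2
  t=27, q=3, n=5
  t=63, q=4, n=9
  t=118, q=5, n=11

Final answer: 118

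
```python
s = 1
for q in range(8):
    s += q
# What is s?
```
Trace:
  s=1
  s=1, q=0
  s=2, q=1
  s=4, q=2
  s=7, q=3
  s=11, q=4
  s=16, q=5
  s=22, q=6
  s=29, q=7

Final answer: 29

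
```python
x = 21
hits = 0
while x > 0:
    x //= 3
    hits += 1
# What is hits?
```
Trace:
  x=21
  x=21, hits=0
  x=7, hits=1
  x=2, hits=2
  x=0, hits=3

Final answer: 3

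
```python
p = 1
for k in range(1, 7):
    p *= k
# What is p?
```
Trace:
  p=1
  p=1, k=1
  p=2, k=2
  p=6, k=3
  p=24, k=4
  p=120, k=5
  p=720, k=6

Final answer: 720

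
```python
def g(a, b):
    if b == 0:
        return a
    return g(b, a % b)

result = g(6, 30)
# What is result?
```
Call trace:
g(a=6, b=30)
  g(a=30, b=6)
    g(a=6, b=0)
    -> return 6
  -> return 6
-> return 6

Final answer: 6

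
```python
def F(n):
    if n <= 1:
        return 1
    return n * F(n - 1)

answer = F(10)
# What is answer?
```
Call trace:
F(n=10)
  F(n=9)
    F(n=8)
      F(n=7)
        F(n=6)
          F(n=5)
            F(n=4)
              F(n=3)
                F(n=2)
                  F(n=1)
                  -> return 1
                -> return 2
              -> return 6
            -> return 24
          -> return 120
        -> return 720
      -> return 5040
    -> return 40320
  -> return 362880
-> return 3628800

Final answer: 3628800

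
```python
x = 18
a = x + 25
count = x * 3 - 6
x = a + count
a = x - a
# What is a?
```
Trace:
  x=18
  x=18, a=43
  x=18, a=43, count=48
  x=91, a=43, count=48
  x=91, a=48, count=48

Final answer: 48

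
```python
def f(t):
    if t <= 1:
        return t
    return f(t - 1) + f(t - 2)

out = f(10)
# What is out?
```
Call trace (a repeated sub-call is expanded the first time; later identical calls just restate its return value):
f(t=10)
  f(t=9)
    f(t=8)
      f(t=7)
        f(t=6)
          f(t=5)
            f(t=4)
              f(t=3)
                f(t=2)
                  f(t=1)
                  -> return 1
                  f(t=0)
                  -> return 0
                -> return 1
                f(t=1)
                -> return 1
              -> return 2
              f(t=2) -> return 1  (same call as traced above)
            -> return 3
            f(t=3) -> return 2  (same call as traced above)
          -> return 5
          f(t=4) -> return 3  (same call as traced above)
        -> return 8
        f(t=5) -> return 5  (same call as traced above)
      -> return 13
      f(t=6) -> return 8  (same call as traced above)
    -> return 21
    f(t=7) -> return 13  (same call as traced above)
  -> return 34
  f(t=8) -> return 21  (same call as traced above)
-> return 55

Final answer: 55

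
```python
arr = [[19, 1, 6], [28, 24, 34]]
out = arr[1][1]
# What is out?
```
Trace:
  arr=[[19, 1, 6], [28, 24, 34]]
  arr=[[19, 1, 6], [28, 24, 34]], out=24

Final answer: 24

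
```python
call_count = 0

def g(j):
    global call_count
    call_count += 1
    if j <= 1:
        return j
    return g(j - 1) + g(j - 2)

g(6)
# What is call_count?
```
Call trace (a repeated sub-call is expanded the first time; later identical calls just restate its return value):
g(j=6)
  g(j=5)
    g(j=4)
      g(j=3)
        g(j=2)
          g(j=1)
          -> return 1
          g(j=0)
          -> return 0
        -> return 1
        g(j=1)
        -> return 1
      -> return 2
      g(j=2) -> return 1  (same call as traced above)
    -> return 3
    g(j=3) -> return 2  (same call as traced above)
  -> return 5
  g(j=4) -> return 3  (same call as traced above)
-> return 8

call_count is incremented once per call, so count the calls in each subtree. Let C(j) = number of calls made by g(j).
C(0) = C(1) = 1 (base case, no recursion); C(j) = 1 + C(j - 1) + C(j - 2) otherwise.
C(2) = 1 + C(1) + C(0) = 1 + 1 + 1 = 3
C(3) = 1 + C(2) + C(1) = 1 + 3 + 1 = 5
C(4) = 1 + C(3) + C(2) = 1 + 5 + 3 = 9
C(5) = 1 + C(4) + C(3) = 1 + 9 + 5 = 15
C(6) = 1 + C(5) + C(4) = 1 + 15 + 9 = 25
call_count = C(6) = 25

Final answer: 25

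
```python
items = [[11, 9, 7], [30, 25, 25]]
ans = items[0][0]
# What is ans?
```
Trace:
  items=[[11, 9, 7], [30, 25, 25]]
  items=[[11, 9, 7], [30, 25, 25]], ans=11

Final answer: 11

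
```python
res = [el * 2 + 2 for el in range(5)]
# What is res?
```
Trace:
  el=0
  el=1
  el=2
  el=3
  el=4
  res=[2, 4, 6, 8, 10]

Final answer: [2, 4, 6, 8, 10]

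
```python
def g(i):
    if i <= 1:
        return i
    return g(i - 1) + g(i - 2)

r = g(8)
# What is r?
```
Call trace (a repeated sub-call is expanded the first time; later identical calls just restate its return value):
g(i=8)
  g(i=7)
    g(i=6)
      g(i=5)
        g(i=4)
          g(i=3)
            g(i=2)
              g(i=1)
              -> return 1
              g(i=0)
              -> return 0
            -> return 1
            g(i=1)
            -> return 1
          -> return 2
          g(i=2) -> return 1  (same call as traced above)
        -> return 3
        g(i=3) -> return 2  (same call as traced above)
      -> return 5
      g(i=4) -> return 3  (same call as traced above)
    -> return 8
    g(i=5) -> return 5  (same call as traced above)
  -> return 13
  g(i=6) -> return 8  (same call as traced above)
-> return 21

Final answer: 21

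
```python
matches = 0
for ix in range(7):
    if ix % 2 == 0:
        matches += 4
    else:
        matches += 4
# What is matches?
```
Trace:
  matches=0
  matches=4, ix=0
  matches=8, ix=1
  matches=12, ix=2
  matches=16, ix=3
  matches=20, ix=4
  matches=24, ix=5
  matches=28, ix=6

Final answer: 28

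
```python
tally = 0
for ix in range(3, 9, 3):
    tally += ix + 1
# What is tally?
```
Trace:
  tally=0
  tally=4, ix=3
  tally=11, ix=6

Final answer: 11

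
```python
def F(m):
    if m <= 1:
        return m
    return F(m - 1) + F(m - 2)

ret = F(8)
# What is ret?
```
Call trace (a repeated sub-call is expanded the first time; later identical calls just restate its return value):
F(m=8)
  F(m=7)
    F(m=6)
      F(m=5)
        F(m=4)
          F(m=3)
            F(m=2)
              F(m=1)
              -> return 1
              F(m=0)
              -> return 0
            -> return 1
            F(m=1)
            -> return 1
          -> return 2
          F(m=2) -> return 1  (same call as traced above)
        -> return 3
        F(m=3) -> return 2  (same call as traced above)
      -> return 5
      F(m=4) -> return 3  (same call as traced above)
    -> return 8
    F(m=5) -> return 5  (same call as traced above)
  -> return 13
  F(m=6) -> return 8  (same call as traced above)
-> return 21

Final answer: 21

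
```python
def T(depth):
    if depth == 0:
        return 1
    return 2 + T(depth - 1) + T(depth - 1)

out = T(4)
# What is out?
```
Call trace (a repeated sub-call is expanded the first time; later identical calls just restate its return value):
T(depth=4)
  T(depth=3)
    T(depth=2)
      T(depth=1)
        T(depth=0)
        -> return 1
        T(depth=0)
        -> return 1
      -> return 4
      T(depth=1) -> return 4  (same call as traced above)
    -> return 10
    T(depth=2) -> return 10  (same call as traced above)
  -> return 22
  T(depth=3) -> return 22  (same call as traced above)
-> return 46

Final answer: 46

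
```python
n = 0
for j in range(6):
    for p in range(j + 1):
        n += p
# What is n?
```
Trace:
  n=0
  n=0, j=0, p=0
  n=0, j=1, p=0
  n=1, j=1, p=1
  n=1, j=2, p=0
  n=2, j=2, p=1
  n=4, j=2, p=2
  n=4, j=3, p=0
  n=5, j=3, p=1
  n=7, j=3, p=2
  n=10, j=3, p=3
  n=10, j=4, p=0
  n=11, j=4, p=1
  n=13, j=4, p=2
  n=16, j=4, p=3
  n=20, j=4, p=4
  n=20, j=5, p=0
  n=21, j=5, p=1
  n=23, j=5, p=2
  n=26, j=5, p=3
  n=30, j=5, p=4
  n=35, j=5, p=5

Final answer: 35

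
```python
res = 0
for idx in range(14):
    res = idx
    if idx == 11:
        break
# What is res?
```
Trace:
  res=0
  res=0, idx=0
  res=1, idx=1
  res=2, idx=2
  res=3, idx=3
  res=4, idx=4
  res=5, idx=5
  res=6, idx=6
  res=7, idx=7
  res=8, idx=8
  res=9, idx=9
  res=10, idx=10
  res=11, idx=11

Final answer: 11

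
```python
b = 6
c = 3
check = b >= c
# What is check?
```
Trace:
  b=6
  b=6, c=3
  b=6, c=3, check=True

Final answer: True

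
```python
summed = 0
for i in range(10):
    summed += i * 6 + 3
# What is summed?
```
Trace:
  summed=0
  summed=3, i=0
  summed=12, i=1
  summed=27, i=2
  summed=48, i=3
  summed=75, i=4
  summed=108, i=5
  summed=147, i=6
  summed=192, i=7
  summed=243, i=8
  summed=300, i=9

Final answer: 300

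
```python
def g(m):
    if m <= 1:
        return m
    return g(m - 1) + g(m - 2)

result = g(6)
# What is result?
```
Call trace (a repeated sub-call is expanded the first time; later identical calls just restate its return value):
g(m=6)
  g(m=5)
    g(m=4)
      g(m=3)
        g(m=2)
          g(m=1)
          -> return 1
          g(m=0)
          -> return 0
        -> return 1
        g(m=1)
        -> return 1
      -> return 2
      g(m=2) -> return 1  (same call as traced above)
    -> return 3
    g(m=3) -> return 2  (same call as traced above)
  -> return 5
  g(m=4) -> return 3  (same call as traced above)
-> return 8

Final answer: 8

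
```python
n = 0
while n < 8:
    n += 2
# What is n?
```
Trace:
  n=0
  n=2
  n=4
  n=6
  n=8

Final answer: 8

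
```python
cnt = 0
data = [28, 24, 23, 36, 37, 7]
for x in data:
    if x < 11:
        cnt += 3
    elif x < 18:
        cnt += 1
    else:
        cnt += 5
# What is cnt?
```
Trace:
  cnt=0
  cnt=5, x=28
  cnt=10, x=24
  cnt=15, x=23
  cnt=20, x=36
  cnt=25, x=37
  cnt=28, x=7

Final answer: 28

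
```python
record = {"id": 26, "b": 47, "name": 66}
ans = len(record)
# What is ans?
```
Trace:
  record={'id': 26, 'b': 47, 'name': 66}
  record={'id': 26, 'b': 47, 'name': 66}, ans=3

Final answer: 3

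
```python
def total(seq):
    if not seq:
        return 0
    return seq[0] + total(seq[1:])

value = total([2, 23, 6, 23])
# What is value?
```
Call trace:
total(seq=[2, 23, 6, 23])
  total(seq=[23, 6, 23])
    total(seq=[6, 23])
      total(seq=[23])
        total(seq=[])
        -> return 0
      -> return 23
    -> return 29
  -> return 52
-> return 54

Final answer: 54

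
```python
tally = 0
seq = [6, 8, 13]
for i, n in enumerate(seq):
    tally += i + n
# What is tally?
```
Trace:
  tally=0
  tally=6, i=0, n=6
  tally=15, i=1, n=8
  tally=30, i=2, n=13

Final answer: 30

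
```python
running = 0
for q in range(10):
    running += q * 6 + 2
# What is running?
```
Trace:
  running=0
  running=2, q=0
  running=10, q=1
  running=24, q=2
  running=44, q=3
  running=70, q=4
  running=102, q=5
  running=140, q=6
  running=184, q=7
  running=234, q=8
  running=290, q=9

Final answer: 290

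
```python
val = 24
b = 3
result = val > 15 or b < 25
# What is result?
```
Trace:
  val=24
  val=24, b=3
  val=24, b=3, result=True

Final answer: True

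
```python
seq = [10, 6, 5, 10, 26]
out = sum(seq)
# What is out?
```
Trace:
  seq=[10, 6, 5, 10, 26]
  seq=[10, 6, 5, 10, 26], out=57

Final answer: 57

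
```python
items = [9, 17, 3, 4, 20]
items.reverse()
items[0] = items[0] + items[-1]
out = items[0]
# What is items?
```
Trace:
  items=[9, 17, 3, 4, 20]
  items=[20, 4, 3, 17, 9]
  items=[29, 4, 3, 17, 9]
  items=[29, 4, 3, 17, 9], out=29

Final answer: [29, 4, 3, 17, 9]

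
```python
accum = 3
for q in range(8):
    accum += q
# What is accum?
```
Trace:
  accum=3
  accum=3, q=0
  accum=4, q=1
  accum=6, q=2
  accum=9, q=3
  accum=13, q=4
  accum=18, q=5
  accum=24, q=6
  accum=31, q=7

Final answer: 31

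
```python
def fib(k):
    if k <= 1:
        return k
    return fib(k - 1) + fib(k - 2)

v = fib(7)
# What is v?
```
Call trace (a repeated sub-call is expanded the first time; later identical calls just restate its return value):
fib(k=7)
  fib(k=6)
    fib(k=5)
      fib(k=4)
        fib(k=3)
          fib(k=2)
            fib(k=1)
            -> return 1
            fib(k=0)
            -> return 0
          -> return 1
          fib(k=1)
          -> return 1
        -> return 2
        fib(k=2) -> return 1  (same call as traced above)
      -> return 3
      fib(k=3) -> return 2  (same call as traced above)
    -> return 5
    fib(k=4) -> return 3  (same call as traced above)
  -> return 8
  fib(k=5) -> return 5  (same call as traced above)
-> return 13

Final answer: 13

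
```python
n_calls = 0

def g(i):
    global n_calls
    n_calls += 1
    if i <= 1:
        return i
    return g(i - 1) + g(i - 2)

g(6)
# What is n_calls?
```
Call trace (a repeated sub-call is expanded the first time; later identical calls just restate its return value):
g(i=6)
  g(i=5)
    g(i=4)
      g(i=3)
        g(i=2)
          g(i=1)
          -> return 1
          g(i=0)
          -> return 0
        -> return 1
        g(i=1)
        -> return 1
      -> return 2
      g(i=2) -> return 1  (same call as traced above)
    -> return 3
    g(i=3) -> return 2  (same call as traced above)
  -> return 5
  g(i=4) -> return 3  (same call as traced above)
-> return 8

n_calls is incremented once per call, so count the calls in each subtree. Let C(i) = number of calls made by g(i).
C(0) = C(1) = 1 (base case, no recursion); C(i) = 1 + C(i - 1) + C(i - 2) otherwise.
C(2) = 1 + C(1) + C(0) = 1 + 1 + 1 = 3
C(3) = 1 + C(2) + C(1) = 1 + 3 + 1 = 5
C(4) = 1 + C(3) + C(2) = 1 + 5 + 3 = 9
C(5) = 1 + C(4) + C(3) = 1 + 9 + 5 = 15
C(6) = 1 + C(5) + C(4) = 1 + 15 + 9 = 25
n_calls = C(6) = 25

Final answer: 25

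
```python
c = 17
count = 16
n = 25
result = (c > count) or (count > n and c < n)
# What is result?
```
Trace:
  c=17
  c=17, count=16
  c=17, count=16, n=25
  c=17, count=16, n=25, result=True

Final answer: True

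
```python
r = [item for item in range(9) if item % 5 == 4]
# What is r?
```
Trace:
  item=0
  item=1
  item=2
  item=3
  item=4
  item=5
  item=6
  item=7
  item=8
  r=[4]

Final answer: [4]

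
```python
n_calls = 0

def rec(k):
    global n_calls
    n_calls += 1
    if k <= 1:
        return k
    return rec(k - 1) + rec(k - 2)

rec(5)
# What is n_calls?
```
Call trace (a repeated sub-call is expanded the first time; later identical calls just restate its return value):
rec(k=5)
  rec(k=4)
    rec(k=3)
      rec(k=2)
        rec(k=1)
        -> return 1
        rec(k=0)
        -> return 0
      -> return 1
      rec(k=1)
      -> return 1
    -> return 2
    rec(k=2) -> return 1  (same call as traced above)
  -> return 3
  rec(k=3) -> return 2  (same call as traced above)
-> return 5

n_calls is incremented once per call, so count the calls in each subtree. Let C(k) = number of calls made by rec(k).
C(0) = C(1) = 1 (base case, no recursion); C(k) = 1 + C(k - 1) + C(k - 2) otherwise.
C(2) = 1 + C(1) + C(0) = 1 + 1 + 1 = 3
C(3) = 1 + C(2) + C(1) = 1 + 3 + 1 = 5
C(4) = 1 + C(3) + C(2) = 1 + 5 + 3 = 9
C(5) = 1 + C(4) + C(3) = 1 + 9 + 5 = 15
n_calls = C(5) = 15

Final answer: 15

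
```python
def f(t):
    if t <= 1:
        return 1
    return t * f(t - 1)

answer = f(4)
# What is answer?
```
Call trace:
f(t=4)
  f(t=3)
    f(t=2)
      f(t=1)
      -> return 1
    -> return 2
  -> return 6
-> return 24

Final answer: 24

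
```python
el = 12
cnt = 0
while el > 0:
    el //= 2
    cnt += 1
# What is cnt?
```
Trace:
  el=12
  el=12, cnt=0
  el=6, cnt=1
  el=3, cnt=2
  el=1, cnt=3
  el=0, cnt=4

Final answer: 4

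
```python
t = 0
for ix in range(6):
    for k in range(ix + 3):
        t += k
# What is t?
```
Trace:
  t=0
  t=0, ix=0, k=0
  t=1, ix=0, k=1
  t=3, ix=0, k=2
  t=3, ix=1, k=0
  t=4, ix=1, k=1
  t=6, ix=1, k=2
  t=9, ix=1, k=3
  t=9, ix=2, k=0
  t=10, ix=2, k=1
  t=12, ix=2, k=2
  t=15, ix=2, k=3
  t=19, ix=2, k=4
  t=19, ix=3, k=0
  t=20, ix=3, k=1
  t=22, ix=3, k=2
  t=25, ix=3, k=3
  t=29, ix=3, k=4
  t=34, ix=3, k=5
  t=34, ix=4, k=0
  t=35, ix=4, k=1
  t=37, ix=4, k=2
  t=40, ix=4, k=3
  t=44, ix=4, k=4
  t=49, ix=4, k=5
  t=55, ix=4, k=6
  t=55, ix=5, k=0
  t=56, ix=5, k=1
  t=58, ix=5, k=2
  t=61, ix=5, k=3
  t=65, ix=5, k=4
  t=70, ix=5, k=5
  t=76, ix=5, k=6
  t=83, ix=5, k=7

Final answer: 83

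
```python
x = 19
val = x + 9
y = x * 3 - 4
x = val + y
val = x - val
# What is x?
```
Trace:
  x=19
  x=19, val=28
  x=19, val=28, y=53
  x=81, val=28, y=53
  x=81, val=53, y=53

Final answer: 81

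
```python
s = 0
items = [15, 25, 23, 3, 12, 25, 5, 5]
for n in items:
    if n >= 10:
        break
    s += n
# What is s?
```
Trace:
  s=0
  s=0, n=15

Final answer: 0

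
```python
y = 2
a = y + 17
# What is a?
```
Trace:
  y=2
  y=2, a=19

Final answer: 19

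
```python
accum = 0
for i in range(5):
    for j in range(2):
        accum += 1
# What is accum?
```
Trace:
  accum=0
  accum=1, i=0, j=0
  accum=2, i=0, j=1
  accum=3, i=1, j=0
  accum=4, i=1, j=1
  accum=5, i=2, j=0
  accum=6, i=2, j=1
  accum=7, i=3, j=0
  accum=8, i=3, j=1
  accum=9, i=4, j=0
  accum=10, i=4, j=1

Final answer: 10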